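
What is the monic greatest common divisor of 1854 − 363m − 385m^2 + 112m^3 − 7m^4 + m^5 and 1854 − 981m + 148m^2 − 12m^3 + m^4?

−309 + 112m − 6m^2 + m^3

By polynomial division,
  m^5 − 7m^4 + 112m^3 − 385m^2 − 363m + 1854 = (m + 5)(m^4 − 12m^3 + 148m^2 − 981m + 1854) + (24m^3 − 144m^2 + 2688m − 7416)
  m^4 − 12m^3 + 148m^2 − 981m + 1854 = ((1/24)m − 1/4)(24m^3 − 144m^2 + 2688m − 7416) + (0)
Last nonzero remainder: 24m^3 − 144m^2 + 2688m − 7416. Dividing through by 24 gives the monic gcd m^3 − 6m^2 + 112m − 309.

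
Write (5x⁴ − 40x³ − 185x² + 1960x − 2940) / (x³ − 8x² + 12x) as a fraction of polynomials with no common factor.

By polynomial division,
  5x⁴ − 40x³ − 185x² + 1960x − 2940 = (5x)(x³ − 8x² + 12x) + (−245x² + 1960x − 2940)
  x³ − 8x² + 12x = (−(1/245)x)(−245x² + 1960x − 2940) + (0)
Last nonzero remainder: −245x² + 1960x − 2940. Dividing through by −245 gives the monic gcd x² − 8x + 12.
Cancel x² − 8x + 12 from numerator and denominator to get the reduced form.

(5x² − 245)/(x)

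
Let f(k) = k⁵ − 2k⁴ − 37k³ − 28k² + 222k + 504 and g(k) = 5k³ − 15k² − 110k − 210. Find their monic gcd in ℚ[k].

Euclidean algorithm in ℚ[k]:
  k⁵ − 2k⁴ − 37k³ − 28k² + 222k + 504 = ((1/5)k² + (1/5)k − 12/5)(5k³ − 15k² − 110k − 210) + (0)
Last nonzero remainder: 5k³ − 15k² − 110k − 210. Dividing through by 5 gives the monic gcd k³ − 3k² − 22k − 42.

k³ − 3k² − 22k − 42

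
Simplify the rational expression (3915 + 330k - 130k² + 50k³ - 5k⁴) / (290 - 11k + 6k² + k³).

(135 + 30k - 5k²)/(10 + k)

Apply the Euclidean algorithm:
  -5k⁴ + 50k³ - 130k² + 330k + 3915 = (-5k + 80)(k³ + 6k² - 11k + 290) + (-665k² + 2660k - 19285)
  k³ + 6k² - 11k + 290 = (-(1/665)k - 2/133)(-665k² + 2660k - 19285) + (0)
Last nonzero remainder: -665k² + 2660k - 19285. Dividing through by -665 gives the monic gcd k² - 4k + 29.
Cancel k² - 4k + 29 from numerator and denominator to get the reduced form.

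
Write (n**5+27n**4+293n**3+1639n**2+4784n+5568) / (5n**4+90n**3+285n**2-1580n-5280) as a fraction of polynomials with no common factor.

Repeated division with remainder:
  n**5+27n**4+293n**3+1639n**2+4784n+5568 = ((1/5)n+9/5)(5n**4+90n**3+285n**2-1580n-5280) + (74n**3+1442n**2+8684n+15072)
  5n**4+90n**3+285n**2-1580n-5280 = ((5/74)n-275/2738)(74n**3+1442n**2+8684n+15072) + (-(214830/1369)n**2-(2363130/1369)n-5155920/1369)
  74n**3+1442n**2+8684n+15072 = (-(50653/107415)n-429866/107415)(-(214830/1369)n**2-(2363130/1369)n-5155920/1369) + (0)
Last nonzero remainder: -(214830/1369)n**2-(2363130/1369)n-5155920/1369. Dividing through by -214830/1369 gives the monic gcd n**2+11n+24.
Cancel n**2+11n+24 from numerator and denominator to get the reduced form.

(n**3+16n**2+93n+232)/(5n**2+35n-220)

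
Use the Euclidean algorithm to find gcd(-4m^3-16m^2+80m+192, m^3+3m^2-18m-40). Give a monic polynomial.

m^2-2m-8

Apply the Euclidean algorithm:
  -4m^3-16m^2+80m+192 = (-4)(m^3+3m^2-18m-40) + (-4m^2+8m+32)
  m^3+3m^2-18m-40 = (-(1/4)m-5/4)(-4m^2+8m+32) + (0)
Last nonzero remainder: -4m^2+8m+32. Dividing through by -4 gives the monic gcd m^2-2m-8.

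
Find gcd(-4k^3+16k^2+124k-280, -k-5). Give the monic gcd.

Apply the Euclidean algorithm:
  -4k^3+16k^2+124k-280 = (4k^2-36k+56)(-k-5) + (0)
Last nonzero remainder: -k-5. Dividing through by -1 gives the monic gcd k+5.

k+5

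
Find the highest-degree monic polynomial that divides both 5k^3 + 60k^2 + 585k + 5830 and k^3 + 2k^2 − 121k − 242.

Euclidean algorithm in ℚ[k]:
  5k^3 + 60k^2 + 585k + 5830 = (5)(k^3 + 2k^2 − 121k − 242) + (50k^2 + 1190k + 7040)
  k^3 + 2k^2 − 121k − 242 = ((1/50)k − 109/250)(50k^2 + 1190k + 7040) + ((6426/25)k + 70686/25)
  50k^2 + 1190k + 7040 = ((625/3213)k + 8000/3213)((6426/25)k + 70686/25) + (0)
Last nonzero remainder: (6426/25)k + 70686/25. Dividing through by 6426/25 gives the monic gcd k + 11.

k + 11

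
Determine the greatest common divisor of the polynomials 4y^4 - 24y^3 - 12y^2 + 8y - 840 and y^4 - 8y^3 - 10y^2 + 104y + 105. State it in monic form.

y^2 - 4y - 21

Apply the Euclidean algorithm:
  4y^4 - 24y^3 - 12y^2 + 8y - 840 = (4)(y^4 - 8y^3 - 10y^2 + 104y + 105) + (8y^3 + 28y^2 - 408y - 1260)
  y^4 - 8y^3 - 10y^2 + 104y + 105 = ((1/8)y - 23/16)(8y^3 + 28y^2 - 408y - 1260) + ((325/4)y^2 - 325y - 6825/4)
  8y^3 + 28y^2 - 408y - 1260 = ((32/325)y + 48/65)((325/4)y^2 - 325y - 6825/4) + (0)
Last nonzero remainder: (325/4)y^2 - 325y - 6825/4. Dividing through by 325/4 gives the monic gcd y^2 - 4y - 21.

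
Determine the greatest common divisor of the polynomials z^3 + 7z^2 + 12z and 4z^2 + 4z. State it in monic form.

Repeated division with remainder:
  z^3 + 7z^2 + 12z = ((1/4)z + 3/2)(4z^2 + 4z) + (6z)
  4z^2 + 4z = ((2/3)z + 2/3)(6z) + (0)
Last nonzero remainder: 6z. Dividing through by 6 gives the monic gcd z.

z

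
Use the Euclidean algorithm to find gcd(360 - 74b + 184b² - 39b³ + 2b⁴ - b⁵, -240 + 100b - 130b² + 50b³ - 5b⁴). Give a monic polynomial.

By polynomial division,
  -b⁵ + 2b⁴ - 39b³ + 184b² - 74b + 360 = ((1/5)b + 8/5)(-5b⁴ + 50b³ - 130b² + 100b - 240) + (-93b³ + 372b² - 186b + 744)
  -5b⁴ + 50b³ - 130b² + 100b - 240 = ((5/93)b - 10/31)(-93b³ + 372b² - 186b + 744) + (0)
Last nonzero remainder: -93b³ + 372b² - 186b + 744. Dividing through by -93 gives the monic gcd b³ - 4b² + 2b - 8.

-8 + 2b - 4b² + b³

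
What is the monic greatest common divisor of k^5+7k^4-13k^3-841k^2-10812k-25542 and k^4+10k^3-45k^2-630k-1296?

k^2+12k+27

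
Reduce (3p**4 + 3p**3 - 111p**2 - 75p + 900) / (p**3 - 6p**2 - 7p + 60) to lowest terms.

(3p**3 + 18p**2 - 21p - 180)/(p**2 - p - 12)

Apply the Euclidean algorithm:
  3p**4 + 3p**3 - 111p**2 - 75p + 900 = (3p + 21)(p**3 - 6p**2 - 7p + 60) + (36p**2 - 108p - 360)
  p**3 - 6p**2 - 7p + 60 = ((1/36)p - 1/12)(36p**2 - 108p - 360) + (-6p + 30)
  36p**2 - 108p - 360 = (-6p - 12)(-6p + 30) + (0)
Last nonzero remainder: -6p + 30. Dividing through by -6 gives the monic gcd p - 5.
Cancel p - 5 from numerator and denominator to get the reduced form.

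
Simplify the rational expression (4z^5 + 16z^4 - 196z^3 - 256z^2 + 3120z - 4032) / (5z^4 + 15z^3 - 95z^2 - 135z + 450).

(4z^3 + 36z^2 - 40z - 672)/(5z^2 + 40z + 75)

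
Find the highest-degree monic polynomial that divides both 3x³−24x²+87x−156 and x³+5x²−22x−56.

x−4

Repeated division with remainder:
  3x³−24x²+87x−156 = (3)(x³+5x²−22x−56) + (−39x²+153x+12)
  x³+5x²−22x−56 = (−(1/39)x−116/507)(−39x²+153x+12) + ((2250/169)x−9000/169)
  −39x²+153x+12 = (−(2197/750)x−169/750)((2250/169)x−9000/169) + (0)
Last nonzero remainder: (2250/169)x−9000/169. Dividing through by 2250/169 gives the monic gcd x−4.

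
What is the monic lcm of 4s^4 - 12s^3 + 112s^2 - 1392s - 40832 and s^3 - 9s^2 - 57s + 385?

s^6 - s^5 - 13s^4 - 187s^3 - 11884s^2 - 8236s + 357280

By polynomial division,
  4s^4 - 12s^3 + 112s^2 - 1392s - 40832 = (4s + 24)(s^3 - 9s^2 - 57s + 385) + (556s^2 - 1564s - 50072)
  s^3 - 9s^2 - 57s + 385 = ((1/556)s - 215/19321)(556s^2 - 1564s - 50072) + ((302445/19321)s - 3326895/19321)
  556s^2 - 1564s - 50072 = ((10742476/302445)s + 87949192/302445)((302445/19321)s - 3326895/19321) + (0)
Last nonzero remainder: (302445/19321)s - 3326895/19321. Dividing through by 302445/19321 gives the monic gcd s - 11.
Then lcm(f, g) = f·g / gcd(f, g); expanding and making the result monic gives the answer.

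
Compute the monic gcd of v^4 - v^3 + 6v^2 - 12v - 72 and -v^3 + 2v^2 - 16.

v + 2

Apply the Euclidean algorithm:
  v^4 - v^3 + 6v^2 - 12v - 72 = (-v - 1)(-v^3 + 2v^2 - 16) + (8v^2 - 28v - 88)
  -v^3 + 2v^2 - 16 = (-(1/8)v - 3/16)(8v^2 - 28v - 88) + (-(65/4)v - 65/2)
  8v^2 - 28v - 88 = (-(32/65)v + 176/65)(-(65/4)v - 65/2) + (0)
Last nonzero remainder: -(65/4)v - 65/2. Dividing through by -65/4 gives the monic gcd v + 2.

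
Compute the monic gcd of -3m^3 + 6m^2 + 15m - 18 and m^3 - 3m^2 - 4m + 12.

m^2 - m - 6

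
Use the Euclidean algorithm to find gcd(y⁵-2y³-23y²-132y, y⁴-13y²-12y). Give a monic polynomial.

y³-y²-12y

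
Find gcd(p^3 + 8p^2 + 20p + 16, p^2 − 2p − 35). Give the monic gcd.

1

By polynomial division,
  p^3 + 8p^2 + 20p + 16 = (p + 10)(p^2 − 2p − 35) + (75p + 366)
  p^2 − 2p − 35 = ((1/75)p − 172/1875)(75p + 366) + (−891/625)
  75p + 366 = (−(15625/297)p − 76250/297)(−891/625) + (0)
The last nonzero remainder is the constant −891/625, so the polynomials are coprime and gcd = 1.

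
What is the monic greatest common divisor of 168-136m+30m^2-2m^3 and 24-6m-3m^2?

-2+m

Apply the Euclidean algorithm:
  -2m^3+30m^2-136m+168 = ((2/3)m-34/3)(-3m^2-6m+24) + (-220m+440)
  -3m^2-6m+24 = ((3/220)m+3/55)(-220m+440) + (0)
Last nonzero remainder: -220m+440. Dividing through by -220 gives the monic gcd m-2.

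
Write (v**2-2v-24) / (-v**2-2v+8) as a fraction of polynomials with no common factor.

Euclidean algorithm in ℚ[v]:
  v**2-2v-24 = (-1)(-v**2-2v+8) + (-4v-16)
  -v**2-2v+8 = ((1/4)v-1/2)(-4v-16) + (0)
Last nonzero remainder: -4v-16. Dividing through by -4 gives the monic gcd v+4.
Cancel v+4 from numerator and denominator to get the reduced form.

(-v+6)/(v-2)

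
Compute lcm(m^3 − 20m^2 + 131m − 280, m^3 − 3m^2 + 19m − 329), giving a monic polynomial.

Repeated division with remainder:
  m^3 − 20m^2 + 131m − 280 = (m^3 − 3m^2 + 19m − 329) + (−17m^2 + 112m + 49)
  m^3 − 3m^2 + 19m − 329 = (−(1/17)m − 61/289)(−17m^2 + 112m + 49) + ((13156/289)m − 92092/289)
  −17m^2 + 112m + 49 = (−(4913/13156)m − 2023/13156)((13156/289)m − 92092/289) + (0)
Last nonzero remainder: (13156/289)m − 92092/289. Dividing through by 13156/289 gives the monic gcd m − 7.
Then lcm(f, g) = f·g / gcd(f, g); expanding and making the result monic gives the answer.

m^5 − 16m^4 + 98m^3 − 696m^2 + 5037m − 13160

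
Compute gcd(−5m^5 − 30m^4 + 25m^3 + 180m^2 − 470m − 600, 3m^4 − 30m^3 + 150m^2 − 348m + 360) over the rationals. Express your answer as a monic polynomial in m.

Euclidean algorithm in ℚ[m]:
  −5m^5 − 30m^4 + 25m^3 + 180m^2 − 470m − 600 = (−(5/3)m − 80/3)(3m^4 − 30m^3 + 150m^2 − 348m + 360) + (−525m^3 + 3600m^2 − 9150m + 9000)
  3m^4 − 30m^3 + 150m^2 − 348m + 360 = (−(1/175)m + 22/1225)(−525m^3 + 3600m^2 − 9150m + 9000) + ((1620/49)m^2 − (6480/49)m + 9720/49)
  −525m^3 + 3600m^2 − 9150m + 9000 = (−(1715/108)m + 1225/27)((1620/49)m^2 − (6480/49)m + 9720/49) + (0)
Last nonzero remainder: (1620/49)m^2 − (6480/49)m + 9720/49. Dividing through by 1620/49 gives the monic gcd m^2 − 4m + 6.

m^2 − 4m + 6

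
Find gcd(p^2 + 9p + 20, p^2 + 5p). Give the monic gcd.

Repeated division with remainder:
  p^2 + 9p + 20 = (p^2 + 5p) + (4p + 20)
  p^2 + 5p = ((1/4)p)(4p + 20) + (0)
Last nonzero remainder: 4p + 20. Dividing through by 4 gives the monic gcd p + 5.

p + 5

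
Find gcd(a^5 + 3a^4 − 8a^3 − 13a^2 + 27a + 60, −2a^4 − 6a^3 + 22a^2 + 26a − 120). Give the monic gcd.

By polynomial division,
  a^5 + 3a^4 − 8a^3 − 13a^2 + 27a + 60 = (−(1/2)a)(−2a^4 − 6a^3 + 22a^2 + 26a − 120) + (3a^3 − 33a + 60)
  −2a^4 − 6a^3 + 22a^2 + 26a − 120 = (−(2/3)a − 2)(3a^3 − 33a + 60) + (0)
Last nonzero remainder: 3a^3 − 33a + 60. Dividing through by 3 gives the monic gcd a^3 − 11a + 20.

a^3 − 11a + 20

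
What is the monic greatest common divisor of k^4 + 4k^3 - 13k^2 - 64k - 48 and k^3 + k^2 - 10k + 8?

k + 4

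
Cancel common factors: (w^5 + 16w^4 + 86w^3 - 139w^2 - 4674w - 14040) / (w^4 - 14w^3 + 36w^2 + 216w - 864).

(w^3 + 18w^2 + 146w + 585)/(w^2 - 12w + 36)

By polynomial division,
  w^5 + 16w^4 + 86w^3 - 139w^2 - 4674w - 14040 = (w + 30)(w^4 - 14w^3 + 36w^2 + 216w - 864) + (470w^3 - 1435w^2 - 10290w + 11880)
  w^4 - 14w^3 + 36w^2 + 216w - 864 = ((1/470)w - 1029/44180)(470w^3 - 1435w^2 - 10290w + 11880) + ((216225/8836)w^2 - (216225/4418)w - 1297350/2209)
  470w^3 - 1435w^2 - 10290w + 11880 = ((830584/43245)w - 97196/4805)((216225/8836)w^2 - (216225/4418)w - 1297350/2209) + (0)
Last nonzero remainder: (216225/8836)w^2 - (216225/4418)w - 1297350/2209. Dividing through by 216225/8836 gives the monic gcd w^2 - 2w - 24.
Cancel w^2 - 2w - 24 from numerator and denominator to get the reduced form.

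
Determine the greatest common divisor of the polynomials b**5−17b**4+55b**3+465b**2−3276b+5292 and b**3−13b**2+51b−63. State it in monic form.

b**2−10b+21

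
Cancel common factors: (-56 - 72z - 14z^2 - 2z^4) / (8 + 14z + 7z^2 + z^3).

(-28 + 6z - 2z^2)/(4 + z)

Apply the Euclidean algorithm:
  -2z^4 - 14z^2 - 72z - 56 = (-2z + 14)(z^3 + 7z^2 + 14z + 8) + (-84z^2 - 252z - 168)
  z^3 + 7z^2 + 14z + 8 = (-(1/84)z - 1/21)(-84z^2 - 252z - 168) + (0)
Last nonzero remainder: -84z^2 - 252z - 168. Dividing through by -84 gives the monic gcd z^2 + 3z + 2.
Cancel z^2 + 3z + 2 from numerator and denominator to get the reduced form.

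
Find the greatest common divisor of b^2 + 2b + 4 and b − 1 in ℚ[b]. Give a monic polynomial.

Apply the Euclidean algorithm:
  b^2 + 2b + 4 = (b + 3)(b − 1) + (7)
  b − 1 = ((1/7)b − 1/7)(7) + (0)
The last nonzero remainder is the constant 7, so the polynomials are coprime and gcd = 1.

1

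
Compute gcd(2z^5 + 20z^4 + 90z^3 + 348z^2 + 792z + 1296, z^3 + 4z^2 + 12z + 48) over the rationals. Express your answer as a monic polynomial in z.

z^2 + 12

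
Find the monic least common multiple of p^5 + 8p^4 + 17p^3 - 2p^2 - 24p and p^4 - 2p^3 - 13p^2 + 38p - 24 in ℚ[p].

By polynomial division,
  p^5 + 8p^4 + 17p^3 - 2p^2 - 24p = (p + 10)(p^4 - 2p^3 - 13p^2 + 38p - 24) + (50p^3 + 90p^2 - 380p + 240)
  p^4 - 2p^3 - 13p^2 + 38p - 24 = ((1/50)p - 19/250)(50p^3 + 90p^2 - 380p + 240) + ((36/25)p^2 + (108/25)p - 144/25)
  50p^3 + 90p^2 - 380p + 240 = ((625/18)p - 125/3)((36/25)p^2 + (108/25)p - 144/25) + (0)
Last nonzero remainder: (36/25)p^2 + (108/25)p - 144/25. Dividing through by 36/25 gives the monic gcd p^2 + 3p - 4.
Then lcm(f, g) = f·g / gcd(f, g); expanding and making the result monic gives the answer.

p^7 + 3p^6 - 17p^5 - 39p^4 + 88p^3 + 108p^2 - 144p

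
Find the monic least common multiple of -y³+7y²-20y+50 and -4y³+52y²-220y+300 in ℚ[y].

y⁵-15y⁴+91y³-315y²+700y-750

By polynomial division,
  -y³+7y²-20y+50 = (1/4)(-4y³+52y²-220y+300) + (-6y²+35y-25)
  -4y³+52y²-220y+300 = ((2/3)y-43/9)(-6y²+35y-25) + (-(325/9)y+1625/9)
  -6y²+35y-25 = ((54/325)y-9/65)(-(325/9)y+1625/9) + (0)
Last nonzero remainder: -(325/9)y+1625/9. Dividing through by -325/9 gives the monic gcd y-5.
Then lcm(f, g) = f·g / gcd(f, g); expanding and making the result monic gives the answer.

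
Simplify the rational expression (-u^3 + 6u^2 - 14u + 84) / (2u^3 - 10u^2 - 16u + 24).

(-u^2 - 14)/(2u^2 + 2u - 4)

Euclidean algorithm in ℚ[u]:
  -u^3 + 6u^2 - 14u + 84 = (-1/2)(2u^3 - 10u^2 - 16u + 24) + (u^2 - 22u + 96)
  2u^3 - 10u^2 - 16u + 24 = (2u + 34)(u^2 - 22u + 96) + (540u - 3240)
  u^2 - 22u + 96 = ((1/540)u - 4/135)(540u - 3240) + (0)
Last nonzero remainder: 540u - 3240. Dividing through by 540 gives the monic gcd u - 6.
Cancel u - 6 from numerator and denominator to get the reduced form.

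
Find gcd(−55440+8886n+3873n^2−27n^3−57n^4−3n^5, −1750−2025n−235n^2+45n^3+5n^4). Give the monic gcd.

Apply the Euclidean algorithm:
  −3n^5−57n^4−27n^3+3873n^2+8886n−55440 = (−(3/5)n−6)(5n^4+45n^3−235n^2−2025n−1750) + (102n^3+1248n^2−4314n−65940)
  5n^4+45n^3−235n^2−2025n−1750 = ((5/102)n−275/1734)(102n^3+1248n^2−4314n−65940) + ((50400/289)n^2+(151200/289)n−3528000/289)
  102n^3+1248n^2−4314n−65940 = ((4913/8400)n+45373/8400)((50400/289)n^2+(151200/289)n−3528000/289) + (0)
Last nonzero remainder: (50400/289)n^2+(151200/289)n−3528000/289. Dividing through by 50400/289 gives the monic gcd n^2+3n−70.

−70+3n+n^2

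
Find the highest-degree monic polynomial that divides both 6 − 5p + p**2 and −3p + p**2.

−3 + p

Euclidean algorithm in ℚ[p]:
  p**2 − 5p + 6 = (p**2 − 3p) + (−2p + 6)
  p**2 − 3p = (−(1/2)p)(−2p + 6) + (0)
Last nonzero remainder: −2p + 6. Dividing through by −2 gives the monic gcd p − 3.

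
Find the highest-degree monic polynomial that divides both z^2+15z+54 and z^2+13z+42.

By polynomial division,
  z^2+15z+54 = (z^2+13z+42) + (2z+12)
  z^2+13z+42 = ((1/2)z+7/2)(2z+12) + (0)
Last nonzero remainder: 2z+12. Dividing through by 2 gives the monic gcd z+6.

z+6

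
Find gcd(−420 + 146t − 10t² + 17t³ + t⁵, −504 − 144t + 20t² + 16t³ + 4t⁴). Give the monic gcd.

Repeated division with remainder:
  t⁵ + 17t³ − 10t² + 146t − 420 = ((1/4)t − 1)(4t⁴ + 16t³ + 20t² − 144t − 504) + (28t³ + 46t² + 128t − 924)
  4t⁴ + 16t³ + 20t² − 144t − 504 = ((1/7)t + 33/98)(28t³ + 46t² + 128t − 924) + (−(675/49)t² − (2700/49)t − 1350/7)
  28t³ + 46t² + 128t − 924 = (−(1372/675)t + 1078/225)(−(675/49)t² − (2700/49)t − 1350/7) + (0)
Last nonzero remainder: −(675/49)t² − (2700/49)t − 1350/7. Dividing through by −675/49 gives the monic gcd t² + 4t + 14.

14 + 4t + t²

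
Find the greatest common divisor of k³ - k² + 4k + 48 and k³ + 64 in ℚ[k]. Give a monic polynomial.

By polynomial division,
  k³ - k² + 4k + 48 = (k³ + 64) + (-k² + 4k - 16)
  k³ + 64 = (-k - 4)(-k² + 4k - 16) + (0)
Last nonzero remainder: -k² + 4k - 16. Dividing through by -1 gives the monic gcd k² - 4k + 16.

k² - 4k + 16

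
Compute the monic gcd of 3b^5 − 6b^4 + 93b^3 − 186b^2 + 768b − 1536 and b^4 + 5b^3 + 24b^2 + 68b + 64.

b^2 + b + 16

Repeated division with remainder:
  3b^5 − 6b^4 + 93b^3 − 186b^2 + 768b − 1536 = (3b − 21)(b^4 + 5b^3 + 24b^2 + 68b + 64) + (126b^3 + 114b^2 + 2004b − 192)
  b^4 + 5b^3 + 24b^2 + 68b + 64 = ((1/126)b + 43/1323)(126b^3 + 114b^2 + 2004b − 192) + ((1936/441)b^2 + (1936/441)b + 30976/441)
  126b^3 + 114b^2 + 2004b − 192 = ((27783/968)b − 1323/484)((1936/441)b^2 + (1936/441)b + 30976/441) + (0)
Last nonzero remainder: (1936/441)b^2 + (1936/441)b + 30976/441. Dividing through by 1936/441 gives the monic gcd b^2 + b + 16.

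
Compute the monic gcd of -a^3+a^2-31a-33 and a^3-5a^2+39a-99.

a^2-2a+33

Apply the Euclidean algorithm:
  -a^3+a^2-31a-33 = (-1)(a^3-5a^2+39a-99) + (-4a^2+8a-132)
  a^3-5a^2+39a-99 = (-(1/4)a+3/4)(-4a^2+8a-132) + (0)
Last nonzero remainder: -4a^2+8a-132. Dividing through by -4 gives the monic gcd a^2-2a+33.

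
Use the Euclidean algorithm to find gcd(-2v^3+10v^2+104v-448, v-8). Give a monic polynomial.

v-8

Repeated division with remainder:
  -2v^3+10v^2+104v-448 = (-2v^2-6v+56)(v-8) + (0)
The last nonzero remainder v-8 is already monic.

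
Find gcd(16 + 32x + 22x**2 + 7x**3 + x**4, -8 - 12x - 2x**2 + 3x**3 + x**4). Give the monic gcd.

2 + 3x + x**2

By polynomial division,
  x**4 + 7x**3 + 22x**2 + 32x + 16 = (x**4 + 3x**3 - 2x**2 - 12x - 8) + (4x**3 + 24x**2 + 44x + 24)
  x**4 + 3x**3 - 2x**2 - 12x - 8 = ((1/4)x - 3/4)(4x**3 + 24x**2 + 44x + 24) + (5x**2 + 15x + 10)
  4x**3 + 24x**2 + 44x + 24 = ((4/5)x + 12/5)(5x**2 + 15x + 10) + (0)
Last nonzero remainder: 5x**2 + 15x + 10. Dividing through by 5 gives the monic gcd x**2 + 3x + 2.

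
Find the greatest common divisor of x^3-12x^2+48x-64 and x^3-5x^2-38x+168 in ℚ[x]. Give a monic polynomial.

Apply the Euclidean algorithm:
  x^3-12x^2+48x-64 = (x^3-5x^2-38x+168) + (-7x^2+86x-232)
  x^3-5x^2-38x+168 = (-(1/7)x-51/49)(-7x^2+86x-232) + ((900/49)x-3600/49)
  -7x^2+86x-232 = (-(343/900)x+1421/450)((900/49)x-3600/49) + (0)
Last nonzero remainder: (900/49)x-3600/49. Dividing through by 900/49 gives the monic gcd x-4.

x-4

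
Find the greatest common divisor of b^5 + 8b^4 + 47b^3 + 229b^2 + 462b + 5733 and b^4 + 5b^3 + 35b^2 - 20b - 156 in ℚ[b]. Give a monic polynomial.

Repeated division with remainder:
  b^5 + 8b^4 + 47b^3 + 229b^2 + 462b + 5733 = (b + 3)(b^4 + 5b^3 + 35b^2 - 20b - 156) + (-3b^3 + 144b^2 + 678b + 6201)
  b^4 + 5b^3 + 35b^2 - 20b - 156 = (-(1/3)b - 53/3)(-3b^3 + 144b^2 + 678b + 6201) + (2805b^2 + 14025b + 109395)
  -3b^3 + 144b^2 + 678b + 6201 = (-(1/935)b + 53/935)(2805b^2 + 14025b + 109395) + (0)
Last nonzero remainder: 2805b^2 + 14025b + 109395. Dividing through by 2805 gives the monic gcd b^2 + 5b + 39.

b^2 + 5b + 39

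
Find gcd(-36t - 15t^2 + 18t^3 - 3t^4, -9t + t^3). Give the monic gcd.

Euclidean algorithm in ℚ[t]:
  -3t^4 + 18t^3 - 15t^2 - 36t = (-3t + 18)(t^3 - 9t) + (-42t^2 + 126t)
  t^3 - 9t = (-(1/42)t - 1/14)(-42t^2 + 126t) + (0)
Last nonzero remainder: -42t^2 + 126t. Dividing through by -42 gives the monic gcd t^2 - 3t.

-3t + t^2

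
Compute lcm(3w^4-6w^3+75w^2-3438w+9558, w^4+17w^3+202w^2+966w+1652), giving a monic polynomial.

Apply the Euclidean algorithm:
  3w^4-6w^3+75w^2-3438w+9558 = (3)(w^4+17w^3+202w^2+966w+1652) + (-57w^3-531w^2-6336w+4602)
  w^4+17w^3+202w^2+966w+1652 = (-(1/57)w-146/1083)(-57w^3-531w^2-6336w+4602) + ((6952/361)w^2+(69520/361)w+820336/361)
  -57w^3-531w^2-6336w+4602 = (-(20577/6952)w+14079/6952)((6952/361)w^2+(69520/361)w+820336/361) + (0)
Last nonzero remainder: (6952/361)w^2+(69520/361)w+820336/361. Dividing through by 6952/361 gives the monic gcd w^2+10w+118.
Then lcm(f, g) = f·g / gcd(f, g); expanding and making the result monic gives the answer.

w^6+5w^5+25w^4-999w^3-4486w^2+6258w+44604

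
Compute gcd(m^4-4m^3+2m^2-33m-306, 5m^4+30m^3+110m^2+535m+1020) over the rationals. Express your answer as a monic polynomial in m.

Euclidean algorithm in ℚ[m]:
  m^4-4m^3+2m^2-33m-306 = (1/5)(5m^4+30m^3+110m^2+535m+1020) + (-10m^3-20m^2-140m-510)
  5m^4+30m^3+110m^2+535m+1020 = (-(1/2)m-2)(-10m^3-20m^2-140m-510) + (0)
Last nonzero remainder: -10m^3-20m^2-140m-510. Dividing through by -10 gives the monic gcd m^3+2m^2+14m+51.

m^3+2m^2+14m+51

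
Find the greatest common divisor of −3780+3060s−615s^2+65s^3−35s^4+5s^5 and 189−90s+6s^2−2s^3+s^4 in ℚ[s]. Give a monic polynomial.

By polynomial division,
  5s^5−35s^4+65s^3−615s^2+3060s−3780 = (5s−25)(s^4−2s^3+6s^2−90s+189) + (−15s^3−15s^2−135s+945)
  s^4−2s^3+6s^2−90s+189 = (−(1/15)s+1/5)(−15s^3−15s^2−135s+945) + (0)
Last nonzero remainder: −15s^3−15s^2−135s+945. Dividing through by −15 gives the monic gcd s^3+s^2+9s−63.

−63+9s+s^2+s^3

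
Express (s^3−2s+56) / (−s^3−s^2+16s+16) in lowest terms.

(−s^2+4s−14)/(s^2−3s−4)

Euclidean algorithm in ℚ[s]:
  s^3−2s+56 = (−1)(−s^3−s^2+16s+16) + (−s^2+14s+72)
  −s^3−s^2+16s+16 = (s+15)(−s^2+14s+72) + (−266s−1064)
  −s^2+14s+72 = ((1/266)s−9/133)(−266s−1064) + (0)
Last nonzero remainder: −266s−1064. Dividing through by −266 gives the monic gcd s+4.
Cancel s+4 from numerator and denominator to get the reduced form.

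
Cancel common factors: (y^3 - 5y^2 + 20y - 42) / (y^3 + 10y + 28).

Apply the Euclidean algorithm:
  y^3 - 5y^2 + 20y - 42 = (y^3 + 10y + 28) + (-5y^2 + 10y - 70)
  y^3 + 10y + 28 = (-(1/5)y - 2/5)(-5y^2 + 10y - 70) + (0)
Last nonzero remainder: -5y^2 + 10y - 70. Dividing through by -5 gives the monic gcd y^2 - 2y + 14.
Cancel y^2 - 2y + 14 from numerator and denominator to get the reduced form.

(y - 3)/(y + 2)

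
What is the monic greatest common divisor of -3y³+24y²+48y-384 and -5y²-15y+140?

Repeated division with remainder:
  -3y³+24y²+48y-384 = ((3/5)y-33/5)(-5y²-15y+140) + (-135y+540)
  -5y²-15y+140 = ((1/27)y+7/27)(-135y+540) + (0)
Last nonzero remainder: -135y+540. Dividing through by -135 gives the monic gcd y-4.

y-4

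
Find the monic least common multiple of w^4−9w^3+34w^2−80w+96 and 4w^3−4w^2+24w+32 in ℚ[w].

w^5−8w^4+25w^3−46w^2+16w+96

Apply the Euclidean algorithm:
  w^4−9w^3+34w^2−80w+96 = ((1/4)w−2)(4w^3−4w^2+24w+32) + (20w^2−40w+160)
  4w^3−4w^2+24w+32 = ((1/5)w+1/5)(20w^2−40w+160) + (0)
Last nonzero remainder: 20w^2−40w+160. Dividing through by 20 gives the monic gcd w^2−2w+8.
Then lcm(f, g) = f·g / gcd(f, g); expanding and making the result monic gives the answer.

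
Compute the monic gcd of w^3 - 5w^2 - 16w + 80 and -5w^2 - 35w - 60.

w + 4

Repeated division with remainder:
  w^3 - 5w^2 - 16w + 80 = (-(1/5)w + 12/5)(-5w^2 - 35w - 60) + (56w + 224)
  -5w^2 - 35w - 60 = (-(5/56)w - 15/56)(56w + 224) + (0)
Last nonzero remainder: 56w + 224. Dividing through by 56 gives the monic gcd w + 4.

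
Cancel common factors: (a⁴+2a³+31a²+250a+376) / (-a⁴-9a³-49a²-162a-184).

Euclidean algorithm in ℚ[a]:
  a⁴+2a³+31a²+250a+376 = (-1)(-a⁴-9a³-49a²-162a-184) + (-7a³-18a²+88a+192)
  -a⁴-9a³-49a²-162a-184 = ((1/7)a+45/49)(-7a³-18a²+88a+192) + (-(2207/49)a²-(13242/49)a-17656/49)
  -7a³-18a²+88a+192 = ((343/2207)a-1176/2207)(-(2207/49)a²-(13242/49)a-17656/49) + (0)
Last nonzero remainder: -(2207/49)a²-(13242/49)a-17656/49. Dividing through by -2207/49 gives the monic gcd a²+6a+8.
Cancel a²+6a+8 from numerator and denominator to get the reduced form.

(-a²+4a-47)/(a²+3a+23)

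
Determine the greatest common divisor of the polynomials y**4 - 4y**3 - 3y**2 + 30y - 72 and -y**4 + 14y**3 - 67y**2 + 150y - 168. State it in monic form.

y**3 - 7y**2 + 18y - 24

By polynomial division,
  y**4 - 4y**3 - 3y**2 + 30y - 72 = (-1)(-y**4 + 14y**3 - 67y**2 + 150y - 168) + (10y**3 - 70y**2 + 180y - 240)
  -y**4 + 14y**3 - 67y**2 + 150y - 168 = (-(1/10)y + 7/10)(10y**3 - 70y**2 + 180y - 240) + (0)
Last nonzero remainder: 10y**3 - 70y**2 + 180y - 240. Dividing through by 10 gives the monic gcd y**3 - 7y**2 + 18y - 24.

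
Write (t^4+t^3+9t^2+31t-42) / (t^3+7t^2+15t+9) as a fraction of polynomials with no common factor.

Apply the Euclidean algorithm:
  t^4+t^3+9t^2+31t-42 = (t-6)(t^3+7t^2+15t+9) + (36t^2+112t+12)
  t^3+7t^2+15t+9 = ((1/36)t+35/324)(36t^2+112t+12) + ((208/81)t+208/27)
  36t^2+112t+12 = ((729/52)t+81/52)((208/81)t+208/27) + (0)
Last nonzero remainder: (208/81)t+208/27. Dividing through by 208/81 gives the monic gcd t+3.
Cancel t+3 from numerator and denominator to get the reduced form.

(t^3-2t^2+15t-14)/(t^2+4t+3)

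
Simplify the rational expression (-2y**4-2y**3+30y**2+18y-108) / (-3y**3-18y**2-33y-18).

(2y**3-4y**2-18y+36)/(3y**2+9y+6)

Apply the Euclidean algorithm:
  -2y**4-2y**3+30y**2+18y-108 = ((2/3)y-10/3)(-3y**3-18y**2-33y-18) + (-8y**2-80y-168)
  -3y**3-18y**2-33y-18 = ((3/8)y-3/2)(-8y**2-80y-168) + (-90y-270)
  -8y**2-80y-168 = ((4/45)y+28/45)(-90y-270) + (0)
Last nonzero remainder: -90y-270. Dividing through by -90 gives the monic gcd y+3.
Cancel y+3 from numerator and denominator to get the reduced form.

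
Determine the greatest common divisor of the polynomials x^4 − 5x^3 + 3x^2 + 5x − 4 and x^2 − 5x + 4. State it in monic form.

x^2 − 5x + 4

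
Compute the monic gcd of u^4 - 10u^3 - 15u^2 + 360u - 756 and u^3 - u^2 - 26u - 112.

u - 7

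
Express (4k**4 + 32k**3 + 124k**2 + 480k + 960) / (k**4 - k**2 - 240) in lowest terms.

(4k + 16)/(k - 4)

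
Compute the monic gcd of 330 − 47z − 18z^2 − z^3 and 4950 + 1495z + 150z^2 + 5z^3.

110 + 21z + z^2

By polynomial division,
  −z^3 − 18z^2 − 47z + 330 = (−1/5)(5z^3 + 150z^2 + 1495z + 4950) + (12z^2 + 252z + 1320)
  5z^3 + 150z^2 + 1495z + 4950 = ((5/12)z + 15/4)(12z^2 + 252z + 1320) + (0)
Last nonzero remainder: 12z^2 + 252z + 1320. Dividing through by 12 gives the monic gcd z^2 + 21z + 110.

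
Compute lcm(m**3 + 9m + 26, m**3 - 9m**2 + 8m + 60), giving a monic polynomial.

Apply the Euclidean algorithm:
  m**3 + 9m + 26 = (m**3 - 9m**2 + 8m + 60) + (9m**2 + m - 34)
  m**3 - 9m**2 + 8m + 60 = ((1/9)m - 82/81)(9m**2 + m - 34) + ((1036/81)m + 2072/81)
  9m**2 + m - 34 = ((729/1036)m - 1377/1036)((1036/81)m + 2072/81) + (0)
Last nonzero remainder: (1036/81)m + 2072/81. Dividing through by 1036/81 gives the monic gcd m + 2.
Then lcm(f, g) = f·g / gcd(f, g); expanding and making the result monic gives the answer.

m**5 - 11m**4 + 39m**3 - 73m**2 - 16m + 780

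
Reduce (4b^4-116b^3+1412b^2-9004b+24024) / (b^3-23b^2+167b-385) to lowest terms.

By polynomial division,
  4b^4-116b^3+1412b^2-9004b+24024 = (4b-24)(b^3-23b^2+167b-385) + (192b^2-3456b+14784)
  b^3-23b^2+167b-385 = ((1/192)b-5/192)(192b^2-3456b+14784) + (0)
Last nonzero remainder: 192b^2-3456b+14784. Dividing through by 192 gives the monic gcd b^2-18b+77.
Cancel b^2-18b+77 from numerator and denominator to get the reduced form.

(4b^2-44b+312)/(b-5)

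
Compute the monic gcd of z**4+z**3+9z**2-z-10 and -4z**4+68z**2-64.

z**2-1

Apply the Euclidean algorithm:
  z**4+z**3+9z**2-z-10 = (-1/4)(-4z**4+68z**2-64) + (z**3+26z**2-z-26)
  -4z**4+68z**2-64 = (-4z+104)(z**3+26z**2-z-26) + (-2640z**2+2640)
  z**3+26z**2-z-26 = (-(1/2640)z-13/1320)(-2640z**2+2640) + (0)
Last nonzero remainder: -2640z**2+2640. Dividing through by -2640 gives the monic gcd z**2-1.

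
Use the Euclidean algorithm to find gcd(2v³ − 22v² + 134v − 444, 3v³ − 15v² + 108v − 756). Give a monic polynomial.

v − 6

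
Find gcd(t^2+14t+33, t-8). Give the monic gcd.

1

Apply the Euclidean algorithm:
  t^2+14t+33 = (t+22)(t-8) + (209)
  t-8 = ((1/209)t-8/209)(209) + (0)
The last nonzero remainder is the constant 209, so the polynomials are coprime and gcd = 1.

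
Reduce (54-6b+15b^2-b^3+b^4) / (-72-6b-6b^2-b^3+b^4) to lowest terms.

(9-b+b^2)/(-12-b+b^2)

Apply the Euclidean algorithm:
  b^4-b^3+15b^2-6b+54 = (b^4-b^3-6b^2-6b-72) + (21b^2+126)
  b^4-b^3-6b^2-6b-72 = ((1/21)b^2-(1/21)b-4/7)(21b^2+126) + (0)
Last nonzero remainder: 21b^2+126. Dividing through by 21 gives the monic gcd b^2+6.
Cancel b^2+6 from numerator and denominator to get the reduced form.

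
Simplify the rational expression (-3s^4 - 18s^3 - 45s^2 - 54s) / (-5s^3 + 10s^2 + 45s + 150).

(3s^2 + 9s)/(5s - 25)

Repeated division with remainder:
  -3s^4 - 18s^3 - 45s^2 - 54s = ((3/5)s + 24/5)(-5s^3 + 10s^2 + 45s + 150) + (-120s^2 - 360s - 720)
  -5s^3 + 10s^2 + 45s + 150 = ((1/24)s - 5/24)(-120s^2 - 360s - 720) + (0)
Last nonzero remainder: -120s^2 - 360s - 720. Dividing through by -120 gives the monic gcd s^2 + 3s + 6.
Cancel s^2 + 3s + 6 from numerator and denominator to get the reduced form.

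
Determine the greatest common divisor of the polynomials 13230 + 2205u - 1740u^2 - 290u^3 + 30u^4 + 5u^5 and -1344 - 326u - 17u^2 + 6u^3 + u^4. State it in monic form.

-42 - u + u^2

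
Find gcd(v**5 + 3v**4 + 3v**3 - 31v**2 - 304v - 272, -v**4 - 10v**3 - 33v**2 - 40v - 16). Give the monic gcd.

By polynomial division,
  v**5 + 3v**4 + 3v**3 - 31v**2 - 304v - 272 = (-v + 7)(-v**4 - 10v**3 - 33v**2 - 40v - 16) + (40v**3 + 160v**2 - 40v - 160)
  -v**4 - 10v**3 - 33v**2 - 40v - 16 = (-(1/40)v - 3/20)(40v**3 + 160v**2 - 40v - 160) + (-10v**2 - 50v - 40)
  40v**3 + 160v**2 - 40v - 160 = (-4v + 4)(-10v**2 - 50v - 40) + (0)
Last nonzero remainder: -10v**2 - 50v - 40. Dividing through by -10 gives the monic gcd v**2 + 5v + 4.

v**2 + 5v + 4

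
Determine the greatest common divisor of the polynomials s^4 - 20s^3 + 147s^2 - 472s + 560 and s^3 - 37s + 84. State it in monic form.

s - 4

Repeated division with remainder:
  s^4 - 20s^3 + 147s^2 - 472s + 560 = (s - 20)(s^3 - 37s + 84) + (184s^2 - 1296s + 2240)
  s^3 - 37s + 84 = ((1/184)s + 81/2116)(184s^2 - 1296s + 2240) + ((231/529)s - 924/529)
  184s^2 - 1296s + 2240 = ((97336/231)s - 42320/33)((231/529)s - 924/529) + (0)
Last nonzero remainder: (231/529)s - 924/529. Dividing through by 231/529 gives the monic gcd s - 4.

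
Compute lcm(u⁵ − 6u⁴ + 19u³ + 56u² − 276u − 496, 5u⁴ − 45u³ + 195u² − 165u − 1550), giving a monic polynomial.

u⁶ − 11u⁵ + 49u⁴ − 39u³ − 556u² + 884u + 2480

Repeated division with remainder:
  u⁵ − 6u⁴ + 19u³ + 56u² − 276u − 496 = ((1/5)u + 3/5)(5u⁴ − 45u³ + 195u² − 165u − 1550) + (7u³ − 28u² + 133u + 434)
  5u⁴ − 45u³ + 195u² − 165u − 1550 = ((5/7)u − 25/7)(7u³ − 28u² + 133u + 434) + (0)
Last nonzero remainder: 7u³ − 28u² + 133u + 434. Dividing through by 7 gives the monic gcd u³ − 4u² + 19u + 62.
Then lcm(f, g) = f·g / gcd(f, g); expanding and making the result monic gives the answer.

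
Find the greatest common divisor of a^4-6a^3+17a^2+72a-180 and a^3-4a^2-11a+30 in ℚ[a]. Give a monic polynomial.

a^2+a-6

Repeated division with remainder:
  a^4-6a^3+17a^2+72a-180 = (a-2)(a^3-4a^2-11a+30) + (20a^2+20a-120)
  a^3-4a^2-11a+30 = ((1/20)a-1/4)(20a^2+20a-120) + (0)
Last nonzero remainder: 20a^2+20a-120. Dividing through by 20 gives the monic gcd a^2+a-6.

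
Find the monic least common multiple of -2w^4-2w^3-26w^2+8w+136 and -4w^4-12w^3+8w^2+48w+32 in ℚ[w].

Euclidean algorithm in ℚ[w]:
  -2w^4-2w^3-26w^2+8w+136 = (1/2)(-4w^4-12w^3+8w^2+48w+32) + (4w^3-30w^2-16w+120)
  -4w^4-12w^3+8w^2+48w+32 = (-w-21/2)(4w^3-30w^2-16w+120) + (-323w^2+1292)
  4w^3-30w^2-16w+120 = (-(4/323)w+30/323)(-323w^2+1292) + (0)
Last nonzero remainder: -323w^2+1292. Dividing through by -323 gives the monic gcd w^2-4.
Then lcm(f, g) = f·g / gcd(f, g); expanding and making the result monic gives the answer.

w^6+4w^5+18w^4+37w^3-54w^2-212w-136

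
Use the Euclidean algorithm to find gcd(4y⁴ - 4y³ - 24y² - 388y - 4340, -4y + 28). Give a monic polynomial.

Repeated division with remainder:
  4y⁴ - 4y³ - 24y² - 388y - 4340 = (-y³ - 6y² - 36y - 155)(-4y + 28) + (0)
Last nonzero remainder: -4y + 28. Dividing through by -4 gives the monic gcd y - 7.

y - 7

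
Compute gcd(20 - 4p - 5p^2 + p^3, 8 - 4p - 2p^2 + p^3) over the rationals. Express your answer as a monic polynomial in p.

-4 + p^2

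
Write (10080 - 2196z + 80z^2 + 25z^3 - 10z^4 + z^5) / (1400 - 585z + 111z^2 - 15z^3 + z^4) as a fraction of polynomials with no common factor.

(-36 + z^2)/(-5 + z)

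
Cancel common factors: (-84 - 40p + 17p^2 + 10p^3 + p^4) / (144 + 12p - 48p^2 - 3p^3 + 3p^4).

(7 + p)/(-12 + 3p)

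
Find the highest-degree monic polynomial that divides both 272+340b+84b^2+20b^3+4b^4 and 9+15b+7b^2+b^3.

Apply the Euclidean algorithm:
  4b^4+20b^3+84b^2+340b+272 = (4b−8)(b^3+7b^2+15b+9) + (80b^2+424b+344)
  b^3+7b^2+15b+9 = ((1/80)b+17/800)(80b^2+424b+344) + ((169/100)b+169/100)
  80b^2+424b+344 = ((8000/169)b+34400/169)((169/100)b+169/100) + (0)
Last nonzero remainder: (169/100)b+169/100. Dividing through by 169/100 gives the monic gcd b+1.

1+b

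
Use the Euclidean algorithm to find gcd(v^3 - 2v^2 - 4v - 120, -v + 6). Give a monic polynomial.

v - 6

By polynomial division,
  v^3 - 2v^2 - 4v - 120 = (-v^2 - 4v - 20)(-v + 6) + (0)
Last nonzero remainder: -v + 6. Dividing through by -1 gives the monic gcd v - 6.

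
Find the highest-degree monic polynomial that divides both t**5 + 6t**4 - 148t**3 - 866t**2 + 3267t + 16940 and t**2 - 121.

By polynomial division,
  t**5 + 6t**4 - 148t**3 - 866t**2 + 3267t + 16940 = (t**3 + 6t**2 - 27t - 140)(t**2 - 121) + (0)
The last nonzero remainder t**2 - 121 is already monic.

t**2 - 121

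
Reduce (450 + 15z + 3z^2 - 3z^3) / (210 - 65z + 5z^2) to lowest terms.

(-75 - 15z - 3z^2)/(-35 + 5z)

Euclidean algorithm in ℚ[z]:
  -3z^3 + 3z^2 + 15z + 450 = (-(3/5)z - 36/5)(5z^2 - 65z + 210) + (-327z + 1962)
  5z^2 - 65z + 210 = (-(5/327)z + 35/327)(-327z + 1962) + (0)
Last nonzero remainder: -327z + 1962. Dividing through by -327 gives the monic gcd z - 6.
Cancel z - 6 from numerator and denominator to get the reduced form.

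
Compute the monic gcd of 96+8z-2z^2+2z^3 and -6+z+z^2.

By polynomial division,
  2z^3-2z^2+8z+96 = (2z-4)(z^2+z-6) + (24z+72)
  z^2+z-6 = ((1/24)z-1/12)(24z+72) + (0)
Last nonzero remainder: 24z+72. Dividing through by 24 gives the monic gcd z+3.

3+z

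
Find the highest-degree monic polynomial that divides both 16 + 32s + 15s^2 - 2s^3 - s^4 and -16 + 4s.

-4 + s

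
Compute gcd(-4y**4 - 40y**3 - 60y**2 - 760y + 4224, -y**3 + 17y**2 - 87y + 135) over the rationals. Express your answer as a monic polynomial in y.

Repeated division with remainder:
  -4y**4 - 40y**3 - 60y**2 - 760y + 4224 = (4y + 108)(-y**3 + 17y**2 - 87y + 135) + (-1548y**2 + 8096y - 10356)
  -y**3 + 17y**2 - 87y + 135 = ((1/1548)y - 4555/599076)(-1548y**2 + 8096y - 10356) + (-(2808640/149769)y + 2808640/49923)
  -1548y**2 + 8096y - 10356 = ((57960603/702160)y - 129250647/702160)(-(2808640/149769)y + 2808640/49923) + (0)
Last nonzero remainder: -(2808640/149769)y + 2808640/49923. Dividing through by -2808640/149769 gives the monic gcd y - 3.

y - 3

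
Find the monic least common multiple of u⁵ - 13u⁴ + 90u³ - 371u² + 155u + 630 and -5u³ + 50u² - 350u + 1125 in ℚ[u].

u⁶ - 18u⁵ + 155u⁴ - 821u³ + 2010u² - 145u - 3150

Apply the Euclidean algorithm:
  u⁵ - 13u⁴ + 90u³ - 371u² + 155u + 630 = (-(1/5)u² + (3/5)u + 2)(-5u³ + 50u² - 350u + 1125) + (-36u² + 180u - 1620)
  -5u³ + 50u² - 350u + 1125 = ((5/36)u - 25/36)(-36u² + 180u - 1620) + (0)
Last nonzero remainder: -36u² + 180u - 1620. Dividing through by -36 gives the monic gcd u² - 5u + 45.
Then lcm(f, g) = f·g / gcd(f, g); expanding and making the result monic gives the answer.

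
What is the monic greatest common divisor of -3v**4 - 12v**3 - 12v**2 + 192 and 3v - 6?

Apply the Euclidean algorithm:
  -3v**4 - 12v**3 - 12v**2 + 192 = (-v**3 - 6v**2 - 16v - 32)(3v - 6) + (0)
Last nonzero remainder: 3v - 6. Dividing through by 3 gives the monic gcd v - 2.

v - 2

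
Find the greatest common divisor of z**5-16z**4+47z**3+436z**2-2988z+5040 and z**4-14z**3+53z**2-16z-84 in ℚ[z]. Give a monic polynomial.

z**2-13z+42

Euclidean algorithm in ℚ[z]:
  z**5-16z**4+47z**3+436z**2-2988z+5040 = (z-2)(z**4-14z**3+53z**2-16z-84) + (-34z**3+558z**2-2936z+4872)
  z**4-14z**3+53z**2-16z-84 = (-(1/34)z-41/578)(-34z**3+558z**2-2936z+4872) + ((1800/289)z**2-(23400/289)z+75600/289)
  -34z**3+558z**2-2936z+4872 = (-(4913/900)z+8381/450)((1800/289)z**2-(23400/289)z+75600/289) + (0)
Last nonzero remainder: (1800/289)z**2-(23400/289)z+75600/289. Dividing through by 1800/289 gives the monic gcd z**2-13z+42.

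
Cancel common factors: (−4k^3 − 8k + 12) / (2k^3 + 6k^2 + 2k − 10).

(−2k^2 − 2k − 6)/(k^2 + 4k + 5)

By polynomial division,
  −4k^3 − 8k + 12 = (−2)(2k^3 + 6k^2 + 2k − 10) + (12k^2 − 4k − 8)
  2k^3 + 6k^2 + 2k − 10 = ((1/6)k + 5/9)(12k^2 − 4k − 8) + ((50/9)k − 50/9)
  12k^2 − 4k − 8 = ((54/25)k + 36/25)((50/9)k − 50/9) + (0)
Last nonzero remainder: (50/9)k − 50/9. Dividing through by 50/9 gives the monic gcd k − 1.
Cancel k − 1 from numerator and denominator to get the reduced form.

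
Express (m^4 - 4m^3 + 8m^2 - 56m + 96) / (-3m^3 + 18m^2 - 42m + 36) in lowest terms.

(-m^3 + 2m^2 - 4m + 48)/(3m^2 - 12m + 18)

Repeated division with remainder:
  m^4 - 4m^3 + 8m^2 - 56m + 96 = (-(1/3)m - 2/3)(-3m^3 + 18m^2 - 42m + 36) + (6m^2 - 72m + 120)
  -3m^3 + 18m^2 - 42m + 36 = (-(1/2)m - 3)(6m^2 - 72m + 120) + (-198m + 396)
  6m^2 - 72m + 120 = (-(1/33)m + 10/33)(-198m + 396) + (0)
Last nonzero remainder: -198m + 396. Dividing through by -198 gives the monic gcd m - 2.
Cancel m - 2 from numerator and denominator to get the reduced form.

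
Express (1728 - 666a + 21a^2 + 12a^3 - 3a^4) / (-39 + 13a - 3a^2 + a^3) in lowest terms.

(-576 + 30a + 3a^2 - 3a^3)/(13 + a^2)

By polynomial division,
  -3a^4 + 12a^3 + 21a^2 - 666a + 1728 = (-3a + 3)(a^3 - 3a^2 + 13a - 39) + (69a^2 - 822a + 1845)
  a^3 - 3a^2 + 13a - 39 = ((1/69)a + 205/1587)(69a^2 - 822a + 1845) + ((48902/529)a - 146706/529)
  69a^2 - 822a + 1845 = ((36501/48902)a - 325335/48902)((48902/529)a - 146706/529) + (0)
Last nonzero remainder: (48902/529)a - 146706/529. Dividing through by 48902/529 gives the monic gcd a - 3.
Cancel a - 3 from numerator and denominator to get the reduced form.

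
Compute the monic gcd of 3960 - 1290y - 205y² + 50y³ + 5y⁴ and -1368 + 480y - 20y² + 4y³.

Euclidean algorithm in ℚ[y]:
  5y⁴ + 50y³ - 205y² - 1290y + 3960 = ((5/4)y + 75/4)(4y³ - 20y² + 480y - 1368) + (-430y² - 8580y + 29610)
  4y³ - 20y² + 480y - 1368 = (-(2/215)y + 2146/9245)(-430y² - 8580y + 29610) + ((5079348/1849)y - 15238044/1849)
  -430y² - 8580y + 29610 = (-(397535/2539674)y - 3041605/846558)((5079348/1849)y - 15238044/1849) + (0)
Last nonzero remainder: (5079348/1849)y - 15238044/1849. Dividing through by 5079348/1849 gives the monic gcd y - 3.

-3 + y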